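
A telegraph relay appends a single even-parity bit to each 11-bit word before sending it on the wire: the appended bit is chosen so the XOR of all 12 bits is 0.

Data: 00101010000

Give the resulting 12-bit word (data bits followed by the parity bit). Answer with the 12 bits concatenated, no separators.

001010100001

XOR of the 11 data bits: 0⊕0⊕1⊕0⊕1⊕0⊕1⊕0⊕0⊕0⊕0 = 1
Parity bit = 1 (so all 12 bits XOR to 0).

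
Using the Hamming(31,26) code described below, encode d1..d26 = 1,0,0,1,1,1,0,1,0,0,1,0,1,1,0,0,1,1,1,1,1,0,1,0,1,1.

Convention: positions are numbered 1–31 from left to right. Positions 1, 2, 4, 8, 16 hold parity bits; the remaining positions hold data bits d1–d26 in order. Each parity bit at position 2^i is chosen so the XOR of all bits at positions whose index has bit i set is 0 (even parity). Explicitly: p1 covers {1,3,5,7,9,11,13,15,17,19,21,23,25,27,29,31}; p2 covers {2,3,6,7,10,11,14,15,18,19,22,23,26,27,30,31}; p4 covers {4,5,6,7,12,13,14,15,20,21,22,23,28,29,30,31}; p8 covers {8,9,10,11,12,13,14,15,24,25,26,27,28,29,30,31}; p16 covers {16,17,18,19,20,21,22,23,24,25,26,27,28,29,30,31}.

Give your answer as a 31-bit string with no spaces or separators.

Place data at non-parity positions: p1 p2 1 p4 0 0 1 p8 1 1 0 1 0 0 1 p16 0 1 1 0 0 1 1 1 1 1 0 1 0 1 1
p1 (pos 1,3,5,7,9,11,13,15,17,19,21,23,25,27,29,31): XOR of data positions = 1⊕0⊕1⊕1⊕0⊕0⊕1⊕0⊕1⊕0⊕1⊕1⊕0⊕0⊕1 = 0
p2 (pos 2,3,6,7,10,11,14,15,18,19,22,23,26,27,30,31): XOR of data positions = 1⊕0⊕1⊕1⊕0⊕0⊕1⊕1⊕1⊕1⊕1⊕1⊕0⊕1⊕1 = 1
p4 (pos 4,5,6,7,12,13,14,15,20,21,22,23,28,29,30,31): XOR of data positions = 0⊕0⊕1⊕1⊕0⊕0⊕1⊕0⊕0⊕1⊕1⊕1⊕0⊕1⊕1 = 0
p8 (pos 8,9,10,11,12,13,14,15,24,25,26,27,28,29,30,31): XOR of data positions = 1⊕1⊕0⊕1⊕0⊕0⊕1⊕1⊕1⊕1⊕0⊕1⊕0⊕1⊕1 = 0
p16 (pos 16,17,18,19,20,21,22,23,24,25,26,27,28,29,30,31): XOR of data positions = 0⊕1⊕1⊕0⊕0⊕1⊕1⊕1⊕1⊕1⊕0⊕1⊕0⊕1⊕1 = 0
Codeword: 0110001011010010011001111101011

0110001011010010011001111101011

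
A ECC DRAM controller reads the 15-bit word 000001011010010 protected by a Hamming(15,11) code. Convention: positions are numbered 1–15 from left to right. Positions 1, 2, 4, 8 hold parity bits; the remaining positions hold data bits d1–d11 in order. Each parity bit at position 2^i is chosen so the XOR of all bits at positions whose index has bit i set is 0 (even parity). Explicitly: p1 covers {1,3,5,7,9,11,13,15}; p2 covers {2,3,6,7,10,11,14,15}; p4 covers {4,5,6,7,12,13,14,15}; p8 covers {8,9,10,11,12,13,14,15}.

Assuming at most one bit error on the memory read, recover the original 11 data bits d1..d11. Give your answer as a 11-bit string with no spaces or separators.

s1 (pos 1,3,5,7,9,11,13,15): 0⊕0⊕0⊕0⊕1⊕1⊕0⊕0 = 0
s2 (pos 2,3,6,7,10,11,14,15): 0⊕0⊕1⊕0⊕0⊕1⊕1⊕0 = 1
s4 (pos 4,5,6,7,12,13,14,15): 0⊕0⊕1⊕0⊕0⊕0⊕1⊕0 = 0
s8 (pos 8,9,10,11,12,13,14,15): 1⊕1⊕0⊕1⊕0⊕0⊕1⊕0 = 0
Syndrome s8…s1 = 0010 → error at position 2.
Flip position 2: 000001011010010 → 010001011010010
Read data bits from positions 3,5,6,7,9,10,11,12,13,14,15: 00101010010

00101010010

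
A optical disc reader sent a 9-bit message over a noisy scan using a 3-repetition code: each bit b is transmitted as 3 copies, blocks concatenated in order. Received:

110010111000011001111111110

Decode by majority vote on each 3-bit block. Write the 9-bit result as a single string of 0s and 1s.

101010111

Block 1 (110): 2 ones → 1
Block 2 (010): 1 one → 0
Block 3 (111): 3 ones → 1
Block 4 (000): 0 ones → 0
Block 5 (011): 2 ones → 1
Block 6 (001): 1 one → 0
Block 7 (111): 3 ones → 1
Block 8 (111): 3 ones → 1
Block 9 (110): 2 ones → 1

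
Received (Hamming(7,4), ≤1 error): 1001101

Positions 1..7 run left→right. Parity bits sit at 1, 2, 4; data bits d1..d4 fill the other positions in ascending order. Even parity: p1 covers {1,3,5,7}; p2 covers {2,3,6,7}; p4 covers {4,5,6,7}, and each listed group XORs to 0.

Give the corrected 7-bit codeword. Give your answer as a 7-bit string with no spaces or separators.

1001100

s1 (pos 1,3,5,7): 1⊕0⊕1⊕1 = 1
s2 (pos 2,3,6,7): 0⊕0⊕0⊕1 = 1
s4 (pos 4,5,6,7): 1⊕1⊕0⊕1 = 1
Syndrome s4…s1 = 111 → error at position 7.
Flip position 7: 1001101 → 1001100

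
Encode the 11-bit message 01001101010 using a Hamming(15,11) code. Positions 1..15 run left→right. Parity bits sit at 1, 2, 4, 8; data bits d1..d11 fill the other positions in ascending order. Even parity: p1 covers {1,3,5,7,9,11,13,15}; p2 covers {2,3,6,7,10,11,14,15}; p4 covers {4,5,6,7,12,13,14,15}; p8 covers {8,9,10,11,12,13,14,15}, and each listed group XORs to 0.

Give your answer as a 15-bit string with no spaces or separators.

Place data at non-parity positions: p1 p2 0 p4 1 0 0 p8 1 1 0 1 0 1 0
p1 (pos 1,3,5,7,9,11,13,15): XOR of data positions = 0⊕1⊕0⊕1⊕0⊕0⊕0 = 0
p2 (pos 2,3,6,7,10,11,14,15): XOR of data positions = 0⊕0⊕0⊕1⊕0⊕1⊕0 = 0
p4 (pos 4,5,6,7,12,13,14,15): XOR of data positions = 1⊕0⊕0⊕1⊕0⊕1⊕0 = 1
p8 (pos 8,9,10,11,12,13,14,15): XOR of data positions = 1⊕1⊕0⊕1⊕0⊕1⊕0 = 0
Codeword: 000110001101010

000110001101010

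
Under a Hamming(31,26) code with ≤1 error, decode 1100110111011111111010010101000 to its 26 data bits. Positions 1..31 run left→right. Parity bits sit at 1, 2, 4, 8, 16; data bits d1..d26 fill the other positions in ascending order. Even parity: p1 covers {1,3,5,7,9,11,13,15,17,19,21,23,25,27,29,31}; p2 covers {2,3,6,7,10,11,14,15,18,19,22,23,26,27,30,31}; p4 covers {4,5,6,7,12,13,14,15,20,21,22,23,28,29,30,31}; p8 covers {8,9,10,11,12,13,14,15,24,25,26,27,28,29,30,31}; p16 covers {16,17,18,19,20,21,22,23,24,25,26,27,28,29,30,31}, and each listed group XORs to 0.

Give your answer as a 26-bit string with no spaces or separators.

s1 (pos 1,3,5,7,9,11,13,15,17,19,21,23,25,27,29,31): 1⊕0⊕1⊕0⊕1⊕0⊕1⊕1⊕1⊕1⊕1⊕0⊕0⊕0⊕0⊕0 = 0
s2 (pos 2,3,6,7,10,11,14,15,18,19,22,23,26,27,30,31): 1⊕0⊕1⊕0⊕1⊕0⊕1⊕1⊕1⊕1⊕0⊕0⊕1⊕0⊕0⊕0 = 0
s4 (pos 4,5,6,7,12,13,14,15,20,21,22,23,28,29,30,31): 0⊕1⊕1⊕0⊕1⊕1⊕1⊕1⊕0⊕1⊕0⊕0⊕1⊕0⊕0⊕0 = 0
s8 (pos 8,9,10,11,12,13,14,15,24,25,26,27,28,29,30,31): 1⊕1⊕1⊕0⊕1⊕1⊕1⊕1⊕1⊕0⊕1⊕0⊕1⊕0⊕0⊕0 = 0
s16 (pos 16,17,18,19,20,21,22,23,24,25,26,27,28,29,30,31): 1⊕1⊕1⊕1⊕0⊕1⊕0⊕0⊕1⊕0⊕1⊕0⊕1⊕0⊕0⊕0 = 0
Syndrome s16…s1 = 00000 → no error.
Read data bits from positions 3,5,6,7,9,10,11,12,13,14,15,17,18,19,20,21,22,23,24,25,26,27,28,29,30,31: 01101101111111010010101000

01101101111111010010101000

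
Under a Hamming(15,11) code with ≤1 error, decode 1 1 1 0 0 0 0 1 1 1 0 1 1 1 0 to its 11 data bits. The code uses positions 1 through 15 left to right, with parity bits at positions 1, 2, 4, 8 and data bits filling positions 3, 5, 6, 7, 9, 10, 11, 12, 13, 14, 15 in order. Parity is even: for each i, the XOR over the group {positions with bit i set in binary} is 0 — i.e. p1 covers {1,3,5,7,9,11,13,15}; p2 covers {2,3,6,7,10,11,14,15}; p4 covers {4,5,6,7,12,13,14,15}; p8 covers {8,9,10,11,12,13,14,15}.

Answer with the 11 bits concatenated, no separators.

s1 (pos 1,3,5,7,9,11,13,15): 1⊕1⊕0⊕0⊕1⊕0⊕1⊕0 = 0
s2 (pos 2,3,6,7,10,11,14,15): 1⊕1⊕0⊕0⊕1⊕0⊕1⊕0 = 0
s4 (pos 4,5,6,7,12,13,14,15): 0⊕0⊕0⊕0⊕1⊕1⊕1⊕0 = 1
s8 (pos 8,9,10,11,12,13,14,15): 1⊕1⊕1⊕0⊕1⊕1⊕1⊕0 = 0
Syndrome s8…s1 = 0100 → error at position 4.
Flip position 4: 111000011101110 → 111100011101110
Read data bits from positions 3,5,6,7,9,10,11,12,13,14,15: 10001101110

10001101110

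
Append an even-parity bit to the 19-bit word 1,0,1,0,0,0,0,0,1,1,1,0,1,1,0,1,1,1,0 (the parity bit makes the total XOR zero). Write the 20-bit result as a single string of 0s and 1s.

10100000111011011100

XOR of the 19 data bits: 1⊕0⊕1⊕0⊕0⊕0⊕0⊕0⊕1⊕1⊕1⊕0⊕1⊕1⊕0⊕1⊕1⊕1⊕0 = 0
Parity bit = 0 (so all 20 bits XOR to 0).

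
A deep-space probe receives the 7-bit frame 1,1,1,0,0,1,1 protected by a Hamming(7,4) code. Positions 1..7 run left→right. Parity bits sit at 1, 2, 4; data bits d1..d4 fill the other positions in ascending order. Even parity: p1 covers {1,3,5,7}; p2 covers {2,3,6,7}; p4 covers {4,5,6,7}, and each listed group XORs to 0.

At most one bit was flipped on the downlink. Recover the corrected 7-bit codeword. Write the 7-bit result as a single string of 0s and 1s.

0110011

s1 (pos 1,3,5,7): 1⊕1⊕0⊕1 = 1
s2 (pos 2,3,6,7): 1⊕1⊕1⊕1 = 0
s4 (pos 4,5,6,7): 0⊕0⊕1⊕1 = 0
Syndrome s4…s1 = 001 → error at position 1.
Flip position 1: 1110011 → 0110011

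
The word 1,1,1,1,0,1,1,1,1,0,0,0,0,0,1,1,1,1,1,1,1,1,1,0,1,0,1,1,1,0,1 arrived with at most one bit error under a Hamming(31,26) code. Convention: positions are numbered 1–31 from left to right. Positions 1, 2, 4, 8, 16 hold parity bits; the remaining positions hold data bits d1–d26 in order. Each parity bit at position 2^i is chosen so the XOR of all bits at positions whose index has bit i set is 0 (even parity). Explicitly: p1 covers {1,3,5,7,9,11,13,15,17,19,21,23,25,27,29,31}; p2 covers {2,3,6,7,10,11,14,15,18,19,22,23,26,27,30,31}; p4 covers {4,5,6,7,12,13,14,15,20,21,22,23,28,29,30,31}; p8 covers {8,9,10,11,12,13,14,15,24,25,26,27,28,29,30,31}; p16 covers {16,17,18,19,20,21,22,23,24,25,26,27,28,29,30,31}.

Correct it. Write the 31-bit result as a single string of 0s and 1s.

s1 (pos 1,3,5,7,9,11,13,15,17,19,21,23,25,27,29,31): 1⊕1⊕0⊕1⊕1⊕0⊕0⊕1⊕1⊕1⊕1⊕1⊕1⊕1⊕1⊕1 = 1
s2 (pos 2,3,6,7,10,11,14,15,18,19,22,23,26,27,30,31): 1⊕1⊕1⊕1⊕0⊕0⊕0⊕1⊕1⊕1⊕1⊕1⊕0⊕1⊕0⊕1 = 1
s4 (pos 4,5,6,7,12,13,14,15,20,21,22,23,28,29,30,31): 1⊕0⊕1⊕1⊕0⊕0⊕0⊕1⊕1⊕1⊕1⊕1⊕1⊕1⊕0⊕1 = 1
s8 (pos 8,9,10,11,12,13,14,15,24,25,26,27,28,29,30,31): 1⊕1⊕0⊕0⊕0⊕0⊕0⊕1⊕0⊕1⊕0⊕1⊕1⊕1⊕0⊕1 = 0
s16 (pos 16,17,18,19,20,21,22,23,24,25,26,27,28,29,30,31): 1⊕1⊕1⊕1⊕1⊕1⊕1⊕1⊕0⊕1⊕0⊕1⊕1⊕1⊕0⊕1 = 1
Syndrome s16…s1 = 10111 → error at position 23.
Flip position 23: 1111011110000011111111101011101 → 1111011110000011111111001011101

1111011110000011111111001011101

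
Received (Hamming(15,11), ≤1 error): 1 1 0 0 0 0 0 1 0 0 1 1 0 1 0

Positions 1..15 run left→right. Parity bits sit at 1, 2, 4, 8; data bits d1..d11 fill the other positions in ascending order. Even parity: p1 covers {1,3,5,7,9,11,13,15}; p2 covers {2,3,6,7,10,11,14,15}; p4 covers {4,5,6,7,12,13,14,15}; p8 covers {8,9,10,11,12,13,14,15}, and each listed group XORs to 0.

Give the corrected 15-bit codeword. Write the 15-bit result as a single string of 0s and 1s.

100000010011010

s1 (pos 1,3,5,7,9,11,13,15): 1⊕0⊕0⊕0⊕0⊕1⊕0⊕0 = 0
s2 (pos 2,3,6,7,10,11,14,15): 1⊕0⊕0⊕0⊕0⊕1⊕1⊕0 = 1
s4 (pos 4,5,6,7,12,13,14,15): 0⊕0⊕0⊕0⊕1⊕0⊕1⊕0 = 0
s8 (pos 8,9,10,11,12,13,14,15): 1⊕0⊕0⊕1⊕1⊕0⊕1⊕0 = 0
Syndrome s8…s1 = 0010 → error at position 2.
Flip position 2: 110000010011010 → 100000010011010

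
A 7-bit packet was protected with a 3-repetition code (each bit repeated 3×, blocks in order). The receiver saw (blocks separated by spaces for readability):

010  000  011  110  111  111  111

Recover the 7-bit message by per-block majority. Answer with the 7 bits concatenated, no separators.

Block 1 (010): 1 one → 0
Block 2 (000): 0 ones → 0
Block 3 (011): 2 ones → 1
Block 4 (110): 2 ones → 1
Block 5 (111): 3 ones → 1
Block 6 (111): 3 ones → 1
Block 7 (111): 3 ones → 1

0011111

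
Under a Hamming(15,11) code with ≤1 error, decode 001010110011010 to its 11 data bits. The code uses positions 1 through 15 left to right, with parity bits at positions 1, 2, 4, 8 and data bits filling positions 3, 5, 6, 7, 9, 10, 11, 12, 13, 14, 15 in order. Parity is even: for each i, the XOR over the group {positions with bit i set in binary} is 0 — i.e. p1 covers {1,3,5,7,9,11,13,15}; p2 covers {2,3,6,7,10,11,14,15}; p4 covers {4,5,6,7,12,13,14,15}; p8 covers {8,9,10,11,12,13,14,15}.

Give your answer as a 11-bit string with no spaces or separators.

s1 (pos 1,3,5,7,9,11,13,15): 0⊕1⊕1⊕1⊕0⊕1⊕0⊕0 = 0
s2 (pos 2,3,6,7,10,11,14,15): 0⊕1⊕0⊕1⊕0⊕1⊕1⊕0 = 0
s4 (pos 4,5,6,7,12,13,14,15): 0⊕1⊕0⊕1⊕1⊕0⊕1⊕0 = 0
s8 (pos 8,9,10,11,12,13,14,15): 1⊕0⊕0⊕1⊕1⊕0⊕1⊕0 = 0
Syndrome s8…s1 = 0000 → no error.
Read data bits from positions 3,5,6,7,9,10,11,12,13,14,15: 11010011010

11010011010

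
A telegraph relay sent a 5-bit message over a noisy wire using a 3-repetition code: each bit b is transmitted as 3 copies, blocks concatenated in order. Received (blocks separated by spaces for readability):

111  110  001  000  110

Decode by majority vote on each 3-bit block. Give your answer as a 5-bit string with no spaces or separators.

Block 1 (111): 3 ones → 1
Block 2 (110): 2 ones → 1
Block 3 (001): 1 one → 0
Block 4 (000): 0 ones → 0
Block 5 (110): 2 ones → 1

11001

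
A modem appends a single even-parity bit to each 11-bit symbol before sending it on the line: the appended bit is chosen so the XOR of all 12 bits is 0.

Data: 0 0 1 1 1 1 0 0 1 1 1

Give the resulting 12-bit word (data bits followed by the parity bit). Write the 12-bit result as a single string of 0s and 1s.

001111001111

XOR of the 11 data bits: 0⊕0⊕1⊕1⊕1⊕1⊕0⊕0⊕1⊕1⊕1 = 1
Parity bit = 1 (so all 12 bits XOR to 0).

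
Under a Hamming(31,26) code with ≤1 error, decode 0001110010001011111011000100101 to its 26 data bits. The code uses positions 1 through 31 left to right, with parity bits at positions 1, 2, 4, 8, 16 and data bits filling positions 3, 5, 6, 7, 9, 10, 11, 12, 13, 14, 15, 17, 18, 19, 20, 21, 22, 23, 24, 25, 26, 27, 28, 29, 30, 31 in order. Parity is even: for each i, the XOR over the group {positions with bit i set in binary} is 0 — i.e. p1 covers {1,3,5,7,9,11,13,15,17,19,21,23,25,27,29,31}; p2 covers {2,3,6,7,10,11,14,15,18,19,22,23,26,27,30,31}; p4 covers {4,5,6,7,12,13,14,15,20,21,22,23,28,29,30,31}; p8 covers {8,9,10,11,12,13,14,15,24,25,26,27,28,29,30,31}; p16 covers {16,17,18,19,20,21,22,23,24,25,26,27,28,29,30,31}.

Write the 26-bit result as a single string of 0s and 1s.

s1 (pos 1,3,5,7,9,11,13,15,17,19,21,23,25,27,29,31): 0⊕0⊕1⊕0⊕1⊕0⊕1⊕1⊕1⊕1⊕1⊕0⊕0⊕0⊕1⊕1 = 1
s2 (pos 2,3,6,7,10,11,14,15,18,19,22,23,26,27,30,31): 0⊕0⊕1⊕0⊕0⊕0⊕0⊕1⊕1⊕1⊕1⊕0⊕1⊕0⊕0⊕1 = 1
s4 (pos 4,5,6,7,12,13,14,15,20,21,22,23,28,29,30,31): 1⊕1⊕1⊕0⊕0⊕1⊕0⊕1⊕0⊕1⊕1⊕0⊕0⊕1⊕0⊕1 = 1
s8 (pos 8,9,10,11,12,13,14,15,24,25,26,27,28,29,30,31): 0⊕1⊕0⊕0⊕0⊕1⊕0⊕1⊕0⊕0⊕1⊕0⊕0⊕1⊕0⊕1 = 0
s16 (pos 16,17,18,19,20,21,22,23,24,25,26,27,28,29,30,31): 1⊕1⊕1⊕1⊕0⊕1⊕1⊕0⊕0⊕0⊕1⊕0⊕0⊕1⊕0⊕1 = 1
Syndrome s16…s1 = 10111 → error at position 23.
Flip position 23: 0001110010001011111011000100101 → 0001110010001011111011100100101
Read data bits from positions 3,5,6,7,9,10,11,12,13,14,15,17,18,19,20,21,22,23,24,25,26,27,28,29,30,31: 01101000101111011100100101

01101000101111011100100101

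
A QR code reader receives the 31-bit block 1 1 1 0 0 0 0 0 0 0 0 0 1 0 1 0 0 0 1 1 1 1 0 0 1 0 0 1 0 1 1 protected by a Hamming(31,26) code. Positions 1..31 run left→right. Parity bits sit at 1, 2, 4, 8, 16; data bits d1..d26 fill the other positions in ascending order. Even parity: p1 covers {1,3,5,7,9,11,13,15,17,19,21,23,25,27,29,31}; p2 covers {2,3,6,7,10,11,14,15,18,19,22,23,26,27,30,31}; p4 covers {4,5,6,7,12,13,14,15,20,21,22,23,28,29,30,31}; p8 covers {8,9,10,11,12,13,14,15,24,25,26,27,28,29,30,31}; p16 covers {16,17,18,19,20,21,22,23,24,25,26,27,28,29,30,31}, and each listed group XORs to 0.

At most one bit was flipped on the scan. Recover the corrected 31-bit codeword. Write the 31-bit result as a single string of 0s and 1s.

s1 (pos 1,3,5,7,9,11,13,15,17,19,21,23,25,27,29,31): 1⊕1⊕0⊕0⊕0⊕0⊕1⊕1⊕0⊕1⊕1⊕0⊕1⊕0⊕0⊕1 = 0
s2 (pos 2,3,6,7,10,11,14,15,18,19,22,23,26,27,30,31): 1⊕1⊕0⊕0⊕0⊕0⊕0⊕1⊕0⊕1⊕1⊕0⊕0⊕0⊕1⊕1 = 1
s4 (pos 4,5,6,7,12,13,14,15,20,21,22,23,28,29,30,31): 0⊕0⊕0⊕0⊕0⊕1⊕0⊕1⊕1⊕1⊕1⊕0⊕1⊕0⊕1⊕1 = 0
s8 (pos 8,9,10,11,12,13,14,15,24,25,26,27,28,29,30,31): 0⊕0⊕0⊕0⊕0⊕1⊕0⊕1⊕0⊕1⊕0⊕0⊕1⊕0⊕1⊕1 = 0
s16 (pos 16,17,18,19,20,21,22,23,24,25,26,27,28,29,30,31): 0⊕0⊕0⊕1⊕1⊕1⊕1⊕0⊕0⊕1⊕0⊕0⊕1⊕0⊕1⊕1 = 0
Syndrome s16…s1 = 00010 → error at position 2.
Flip position 2: 1110000000001010001111001001011 → 1010000000001010001111001001011

1010000000001010001111001001011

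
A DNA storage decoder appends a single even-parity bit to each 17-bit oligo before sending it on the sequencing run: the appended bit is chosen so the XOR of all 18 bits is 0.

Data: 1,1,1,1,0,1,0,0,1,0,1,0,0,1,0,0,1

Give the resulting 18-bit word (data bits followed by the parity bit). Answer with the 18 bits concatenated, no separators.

111101001010010011

XOR of the 17 data bits: 1⊕1⊕1⊕1⊕0⊕1⊕0⊕0⊕1⊕0⊕1⊕0⊕0⊕1⊕0⊕0⊕1 = 1
Parity bit = 1 (so all 18 bits XOR to 0).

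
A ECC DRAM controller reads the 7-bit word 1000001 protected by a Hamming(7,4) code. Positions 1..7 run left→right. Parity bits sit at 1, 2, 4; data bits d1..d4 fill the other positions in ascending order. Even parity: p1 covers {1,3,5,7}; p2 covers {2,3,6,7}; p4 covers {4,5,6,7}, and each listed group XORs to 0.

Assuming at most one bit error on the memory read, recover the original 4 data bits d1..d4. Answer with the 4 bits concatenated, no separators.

0011

s1 (pos 1,3,5,7): 1⊕0⊕0⊕1 = 0
s2 (pos 2,3,6,7): 0⊕0⊕0⊕1 = 1
s4 (pos 4,5,6,7): 0⊕0⊕0⊕1 = 1
Syndrome s4…s1 = 110 → error at position 6.
Flip position 6: 1000001 → 1000011
Read data bits from positions 3,5,6,7: 0011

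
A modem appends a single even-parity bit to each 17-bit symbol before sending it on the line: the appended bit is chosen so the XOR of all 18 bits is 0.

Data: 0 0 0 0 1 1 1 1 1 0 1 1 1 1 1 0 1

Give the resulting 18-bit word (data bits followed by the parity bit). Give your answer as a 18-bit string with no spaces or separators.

000011111011111011

XOR of the 17 data bits: 0⊕0⊕0⊕0⊕1⊕1⊕1⊕1⊕1⊕0⊕1⊕1⊕1⊕1⊕1⊕0⊕1 = 1
Parity bit = 1 (so all 18 bits XOR to 0).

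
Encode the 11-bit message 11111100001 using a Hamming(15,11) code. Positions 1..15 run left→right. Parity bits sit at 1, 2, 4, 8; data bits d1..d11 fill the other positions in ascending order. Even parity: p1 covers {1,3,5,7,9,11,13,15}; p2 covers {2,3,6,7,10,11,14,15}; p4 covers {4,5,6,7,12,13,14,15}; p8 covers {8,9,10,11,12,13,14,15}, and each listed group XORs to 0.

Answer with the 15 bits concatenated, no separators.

Place data at non-parity positions: p1 p2 1 p4 1 1 1 p8 1 1 0 0 0 0 1
p1 (pos 1,3,5,7,9,11,13,15): XOR of data positions = 1⊕1⊕1⊕1⊕0⊕0⊕1 = 1
p2 (pos 2,3,6,7,10,11,14,15): XOR of data positions = 1⊕1⊕1⊕1⊕0⊕0⊕1 = 1
p4 (pos 4,5,6,7,12,13,14,15): XOR of data positions = 1⊕1⊕1⊕0⊕0⊕0⊕1 = 0
p8 (pos 8,9,10,11,12,13,14,15): XOR of data positions = 1⊕1⊕0⊕0⊕0⊕0⊕1 = 1
Codeword: 111011111100001

111011111100001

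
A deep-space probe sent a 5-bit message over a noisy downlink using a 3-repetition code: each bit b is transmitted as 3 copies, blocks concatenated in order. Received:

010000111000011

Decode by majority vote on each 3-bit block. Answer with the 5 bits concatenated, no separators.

00101

Block 1 (010): 1 one → 0
Block 2 (000): 0 ones → 0
Block 3 (111): 3 ones → 1
Block 4 (000): 0 ones → 0
Block 5 (011): 2 ones → 1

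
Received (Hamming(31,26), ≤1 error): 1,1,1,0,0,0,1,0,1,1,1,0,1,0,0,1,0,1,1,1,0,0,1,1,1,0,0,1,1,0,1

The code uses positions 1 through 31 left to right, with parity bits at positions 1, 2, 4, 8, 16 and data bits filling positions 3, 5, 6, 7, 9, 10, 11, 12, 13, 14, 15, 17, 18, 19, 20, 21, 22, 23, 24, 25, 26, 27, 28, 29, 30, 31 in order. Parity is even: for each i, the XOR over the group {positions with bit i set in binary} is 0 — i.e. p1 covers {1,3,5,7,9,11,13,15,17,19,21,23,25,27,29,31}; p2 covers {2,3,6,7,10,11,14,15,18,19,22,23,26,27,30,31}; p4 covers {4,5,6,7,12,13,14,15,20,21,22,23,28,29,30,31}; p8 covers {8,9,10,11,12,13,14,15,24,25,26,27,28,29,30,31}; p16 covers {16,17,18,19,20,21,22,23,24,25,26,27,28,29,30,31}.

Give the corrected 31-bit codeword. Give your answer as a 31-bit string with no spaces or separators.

s1 (pos 1,3,5,7,9,11,13,15,17,19,21,23,25,27,29,31): 1⊕1⊕0⊕1⊕1⊕1⊕1⊕0⊕0⊕1⊕0⊕1⊕1⊕0⊕1⊕1 = 1
s2 (pos 2,3,6,7,10,11,14,15,18,19,22,23,26,27,30,31): 1⊕1⊕0⊕1⊕1⊕1⊕0⊕0⊕1⊕1⊕0⊕1⊕0⊕0⊕0⊕1 = 1
s4 (pos 4,5,6,7,12,13,14,15,20,21,22,23,28,29,30,31): 0⊕0⊕0⊕1⊕0⊕1⊕0⊕0⊕1⊕0⊕0⊕1⊕1⊕1⊕0⊕1 = 1
s8 (pos 8,9,10,11,12,13,14,15,24,25,26,27,28,29,30,31): 0⊕1⊕1⊕1⊕0⊕1⊕0⊕0⊕1⊕1⊕0⊕0⊕1⊕1⊕0⊕1 = 1
s16 (pos 16,17,18,19,20,21,22,23,24,25,26,27,28,29,30,31): 1⊕0⊕1⊕1⊕1⊕0⊕0⊕1⊕1⊕1⊕0⊕0⊕1⊕1⊕0⊕1 = 0
Syndrome s16…s1 = 01111 → error at position 15.
Flip position 15: 1110001011101001011100111001101 → 1110001011101011011100111001101

1110001011101011011100111001101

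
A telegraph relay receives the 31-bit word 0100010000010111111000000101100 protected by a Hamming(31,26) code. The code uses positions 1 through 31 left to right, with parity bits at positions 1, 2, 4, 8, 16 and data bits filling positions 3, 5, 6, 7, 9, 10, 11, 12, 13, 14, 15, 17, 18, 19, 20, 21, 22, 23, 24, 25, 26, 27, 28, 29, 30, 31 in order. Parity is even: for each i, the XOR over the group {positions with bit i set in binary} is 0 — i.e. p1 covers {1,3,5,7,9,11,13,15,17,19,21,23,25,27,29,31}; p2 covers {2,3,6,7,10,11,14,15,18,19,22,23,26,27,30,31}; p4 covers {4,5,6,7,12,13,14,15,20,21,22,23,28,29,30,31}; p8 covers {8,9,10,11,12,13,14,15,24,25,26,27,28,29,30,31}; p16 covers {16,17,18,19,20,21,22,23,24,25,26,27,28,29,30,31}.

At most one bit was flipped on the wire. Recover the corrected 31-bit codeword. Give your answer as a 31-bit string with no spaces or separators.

0100010000010111101000000101100

s1 (pos 1,3,5,7,9,11,13,15,17,19,21,23,25,27,29,31): 0⊕0⊕0⊕0⊕0⊕0⊕0⊕1⊕1⊕1⊕0⊕0⊕0⊕0⊕1⊕0 = 0
s2 (pos 2,3,6,7,10,11,14,15,18,19,22,23,26,27,30,31): 1⊕0⊕1⊕0⊕0⊕0⊕1⊕1⊕1⊕1⊕0⊕0⊕1⊕0⊕0⊕0 = 1
s4 (pos 4,5,6,7,12,13,14,15,20,21,22,23,28,29,30,31): 0⊕0⊕1⊕0⊕1⊕0⊕1⊕1⊕0⊕0⊕0⊕0⊕1⊕1⊕0⊕0 = 0
s8 (pos 8,9,10,11,12,13,14,15,24,25,26,27,28,29,30,31): 0⊕0⊕0⊕0⊕1⊕0⊕1⊕1⊕0⊕0⊕1⊕0⊕1⊕1⊕0⊕0 = 0
s16 (pos 16,17,18,19,20,21,22,23,24,25,26,27,28,29,30,31): 1⊕1⊕1⊕1⊕0⊕0⊕0⊕0⊕0⊕0⊕1⊕0⊕1⊕1⊕0⊕0 = 1
Syndrome s16…s1 = 10010 → error at position 18.
Flip position 18: 0100010000010111111000000101100 → 0100010000010111101000000101100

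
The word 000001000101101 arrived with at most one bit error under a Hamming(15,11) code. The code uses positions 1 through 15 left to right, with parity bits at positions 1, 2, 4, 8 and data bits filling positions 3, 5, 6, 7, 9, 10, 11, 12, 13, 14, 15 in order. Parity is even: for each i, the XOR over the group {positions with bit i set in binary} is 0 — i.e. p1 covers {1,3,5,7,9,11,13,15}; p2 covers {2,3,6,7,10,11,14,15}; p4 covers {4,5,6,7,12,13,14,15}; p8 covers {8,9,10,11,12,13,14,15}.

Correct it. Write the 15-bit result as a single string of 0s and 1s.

s1 (pos 1,3,5,7,9,11,13,15): 0⊕0⊕0⊕0⊕0⊕0⊕1⊕1 = 0
s2 (pos 2,3,6,7,10,11,14,15): 0⊕0⊕1⊕0⊕1⊕0⊕0⊕1 = 1
s4 (pos 4,5,6,7,12,13,14,15): 0⊕0⊕1⊕0⊕1⊕1⊕0⊕1 = 0
s8 (pos 8,9,10,11,12,13,14,15): 0⊕0⊕1⊕0⊕1⊕1⊕0⊕1 = 0
Syndrome s8…s1 = 0010 → error at position 2.
Flip position 2: 000001000101101 → 010001000101101

010001000101101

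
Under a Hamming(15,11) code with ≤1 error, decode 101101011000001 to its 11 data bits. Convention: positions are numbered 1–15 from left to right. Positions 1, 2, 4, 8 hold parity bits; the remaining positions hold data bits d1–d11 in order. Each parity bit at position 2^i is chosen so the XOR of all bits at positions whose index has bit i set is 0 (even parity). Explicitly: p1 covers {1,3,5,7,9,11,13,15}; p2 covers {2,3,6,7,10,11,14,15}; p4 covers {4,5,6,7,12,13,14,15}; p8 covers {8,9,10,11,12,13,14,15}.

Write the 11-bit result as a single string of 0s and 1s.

s1 (pos 1,3,5,7,9,11,13,15): 1⊕1⊕0⊕0⊕1⊕0⊕0⊕1 = 0
s2 (pos 2,3,6,7,10,11,14,15): 0⊕1⊕1⊕0⊕0⊕0⊕0⊕1 = 1
s4 (pos 4,5,6,7,12,13,14,15): 1⊕0⊕1⊕0⊕0⊕0⊕0⊕1 = 1
s8 (pos 8,9,10,11,12,13,14,15): 1⊕1⊕0⊕0⊕0⊕0⊕0⊕1 = 1
Syndrome s8…s1 = 1110 → error at position 14.
Flip position 14: 101101011000001 → 101101011000011
Read data bits from positions 3,5,6,7,9,10,11,12,13,14,15: 10101000011

10101000011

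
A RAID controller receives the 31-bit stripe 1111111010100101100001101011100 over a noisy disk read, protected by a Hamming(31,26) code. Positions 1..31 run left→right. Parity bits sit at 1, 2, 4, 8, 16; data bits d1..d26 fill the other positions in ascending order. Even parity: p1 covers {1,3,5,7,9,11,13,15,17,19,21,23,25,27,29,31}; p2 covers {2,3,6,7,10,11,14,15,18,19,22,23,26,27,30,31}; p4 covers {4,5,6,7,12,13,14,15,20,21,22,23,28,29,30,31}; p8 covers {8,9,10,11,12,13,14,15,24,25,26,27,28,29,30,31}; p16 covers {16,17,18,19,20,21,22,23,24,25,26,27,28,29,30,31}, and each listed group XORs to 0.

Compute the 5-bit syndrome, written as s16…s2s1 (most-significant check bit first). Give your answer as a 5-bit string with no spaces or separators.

s1 (pos 1,3,5,7,9,11,13,15,17,19,21,23,25,27,29,31): 1⊕1⊕1⊕1⊕1⊕1⊕0⊕0⊕1⊕0⊕0⊕1⊕1⊕1⊕1⊕0 = 1
s2 (pos 2,3,6,7,10,11,14,15,18,19,22,23,26,27,30,31): 1⊕1⊕1⊕1⊕0⊕1⊕1⊕0⊕0⊕0⊕1⊕1⊕0⊕1⊕0⊕0 = 1
s4 (pos 4,5,6,7,12,13,14,15,20,21,22,23,28,29,30,31): 1⊕1⊕1⊕1⊕0⊕0⊕1⊕0⊕0⊕0⊕1⊕1⊕1⊕1⊕0⊕0 = 1
s8 (pos 8,9,10,11,12,13,14,15,24,25,26,27,28,29,30,31): 0⊕1⊕0⊕1⊕0⊕0⊕1⊕0⊕0⊕1⊕0⊕1⊕1⊕1⊕0⊕0 = 1
s16 (pos 16,17,18,19,20,21,22,23,24,25,26,27,28,29,30,31): 1⊕1⊕0⊕0⊕0⊕0⊕1⊕1⊕0⊕1⊕0⊕1⊕1⊕1⊕0⊕0 = 0
Syndrome s16…s1 = 01111 → error at position 15.

01111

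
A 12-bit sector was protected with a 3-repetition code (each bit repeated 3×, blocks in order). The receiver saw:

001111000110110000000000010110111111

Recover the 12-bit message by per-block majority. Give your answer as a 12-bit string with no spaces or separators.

010110000111

Block 1 (001): 1 one → 0
Block 2 (111): 3 ones → 1
Block 3 (000): 0 ones → 0
Block 4 (110): 2 ones → 1
Block 5 (110): 2 ones → 1
Block 6 (000): 0 ones → 0
Block 7 (000): 0 ones → 0
Block 8 (000): 0 ones → 0
Block 9 (010): 1 one → 0
Block 10 (110): 2 ones → 1
Block 11 (111): 3 ones → 1
Block 12 (111): 3 ones → 1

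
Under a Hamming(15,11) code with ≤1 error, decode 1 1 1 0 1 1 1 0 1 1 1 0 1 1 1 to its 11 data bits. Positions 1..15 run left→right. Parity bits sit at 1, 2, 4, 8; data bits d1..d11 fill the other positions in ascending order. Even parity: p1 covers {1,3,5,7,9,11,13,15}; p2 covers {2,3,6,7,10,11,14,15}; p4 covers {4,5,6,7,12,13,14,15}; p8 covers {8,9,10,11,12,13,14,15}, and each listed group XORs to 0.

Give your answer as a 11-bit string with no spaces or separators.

s1 (pos 1,3,5,7,9,11,13,15): 1⊕1⊕1⊕1⊕1⊕1⊕1⊕1 = 0
s2 (pos 2,3,6,7,10,11,14,15): 1⊕1⊕1⊕1⊕1⊕1⊕1⊕1 = 0
s4 (pos 4,5,6,7,12,13,14,15): 0⊕1⊕1⊕1⊕0⊕1⊕1⊕1 = 0
s8 (pos 8,9,10,11,12,13,14,15): 0⊕1⊕1⊕1⊕0⊕1⊕1⊕1 = 0
Syndrome s8…s1 = 0000 → no error.
Read data bits from positions 3,5,6,7,9,10,11,12,13,14,15: 11111110111

11111110111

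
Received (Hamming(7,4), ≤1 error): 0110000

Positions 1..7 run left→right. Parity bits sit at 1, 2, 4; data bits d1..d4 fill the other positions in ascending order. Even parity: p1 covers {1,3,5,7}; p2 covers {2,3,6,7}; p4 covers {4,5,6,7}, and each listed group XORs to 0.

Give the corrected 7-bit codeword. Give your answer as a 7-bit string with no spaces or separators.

s1 (pos 1,3,5,7): 0⊕1⊕0⊕0 = 1
s2 (pos 2,3,6,7): 1⊕1⊕0⊕0 = 0
s4 (pos 4,5,6,7): 0⊕0⊕0⊕0 = 0
Syndrome s4…s1 = 001 → error at position 1.
Flip position 1: 0110000 → 1110000

1110000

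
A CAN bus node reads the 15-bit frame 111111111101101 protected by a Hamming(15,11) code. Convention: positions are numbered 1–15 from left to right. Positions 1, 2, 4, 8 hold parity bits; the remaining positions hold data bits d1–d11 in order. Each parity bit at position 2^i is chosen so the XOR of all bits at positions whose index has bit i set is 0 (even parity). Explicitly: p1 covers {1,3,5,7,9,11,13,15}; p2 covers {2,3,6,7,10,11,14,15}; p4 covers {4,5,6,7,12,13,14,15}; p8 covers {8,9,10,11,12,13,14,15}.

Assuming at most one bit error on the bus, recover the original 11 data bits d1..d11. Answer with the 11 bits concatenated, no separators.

s1 (pos 1,3,5,7,9,11,13,15): 1⊕1⊕1⊕1⊕1⊕0⊕1⊕1 = 1
s2 (pos 2,3,6,7,10,11,14,15): 1⊕1⊕1⊕1⊕1⊕0⊕0⊕1 = 0
s4 (pos 4,5,6,7,12,13,14,15): 1⊕1⊕1⊕1⊕1⊕1⊕0⊕1 = 1
s8 (pos 8,9,10,11,12,13,14,15): 1⊕1⊕1⊕0⊕1⊕1⊕0⊕1 = 0
Syndrome s8…s1 = 0101 → error at position 5.
Flip position 5: 111111111101101 → 111101111101101
Read data bits from positions 3,5,6,7,9,10,11,12,13,14,15: 10111101101

10111101101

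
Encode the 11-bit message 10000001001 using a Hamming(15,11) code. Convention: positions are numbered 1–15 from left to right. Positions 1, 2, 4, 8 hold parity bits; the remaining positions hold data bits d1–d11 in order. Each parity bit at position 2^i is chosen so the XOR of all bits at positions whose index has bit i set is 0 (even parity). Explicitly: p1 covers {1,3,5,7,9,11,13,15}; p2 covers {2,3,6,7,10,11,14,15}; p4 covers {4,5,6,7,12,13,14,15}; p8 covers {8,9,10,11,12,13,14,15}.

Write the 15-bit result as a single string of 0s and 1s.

001000000001001

Place data at non-parity positions: p1 p2 1 p4 0 0 0 p8 0 0 0 1 0 0 1
p1 (pos 1,3,5,7,9,11,13,15): XOR of data positions = 1⊕0⊕0⊕0⊕0⊕0⊕1 = 0
p2 (pos 2,3,6,7,10,11,14,15): XOR of data positions = 1⊕0⊕0⊕0⊕0⊕0⊕1 = 0
p4 (pos 4,5,6,7,12,13,14,15): XOR of data positions = 0⊕0⊕0⊕1⊕0⊕0⊕1 = 0
p8 (pos 8,9,10,11,12,13,14,15): XOR of data positions = 0⊕0⊕0⊕1⊕0⊕0⊕1 = 0
Codeword: 001000000001001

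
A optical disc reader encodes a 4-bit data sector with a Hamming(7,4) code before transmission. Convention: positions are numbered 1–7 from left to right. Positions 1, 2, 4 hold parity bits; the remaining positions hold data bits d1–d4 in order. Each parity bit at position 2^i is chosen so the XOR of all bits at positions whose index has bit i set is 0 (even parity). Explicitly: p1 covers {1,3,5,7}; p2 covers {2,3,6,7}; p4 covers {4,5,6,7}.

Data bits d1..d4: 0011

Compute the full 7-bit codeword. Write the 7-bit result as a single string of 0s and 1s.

Place data at non-parity positions: p1 p2 0 p4 0 1 1
p1 (pos 1,3,5,7): XOR of data positions = 0⊕0⊕1 = 1
p2 (pos 2,3,6,7): XOR of data positions = 0⊕1⊕1 = 0
p4 (pos 4,5,6,7): XOR of data positions = 0⊕1⊕1 = 0
Codeword: 1000011

1000011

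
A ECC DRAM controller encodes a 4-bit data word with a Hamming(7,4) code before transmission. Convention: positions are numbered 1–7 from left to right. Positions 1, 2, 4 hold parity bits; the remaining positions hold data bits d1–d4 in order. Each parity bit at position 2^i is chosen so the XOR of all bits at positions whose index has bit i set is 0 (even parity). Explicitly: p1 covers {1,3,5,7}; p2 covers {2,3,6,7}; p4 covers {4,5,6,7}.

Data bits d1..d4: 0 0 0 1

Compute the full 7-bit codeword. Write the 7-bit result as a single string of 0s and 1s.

Place data at non-parity positions: p1 p2 0 p4 0 0 1
p1 (pos 1,3,5,7): XOR of data positions = 0⊕0⊕1 = 1
p2 (pos 2,3,6,7): XOR of data positions = 0⊕0⊕1 = 1
p4 (pos 4,5,6,7): XOR of data positions = 0⊕0⊕1 = 1
Codeword: 1101001

1101001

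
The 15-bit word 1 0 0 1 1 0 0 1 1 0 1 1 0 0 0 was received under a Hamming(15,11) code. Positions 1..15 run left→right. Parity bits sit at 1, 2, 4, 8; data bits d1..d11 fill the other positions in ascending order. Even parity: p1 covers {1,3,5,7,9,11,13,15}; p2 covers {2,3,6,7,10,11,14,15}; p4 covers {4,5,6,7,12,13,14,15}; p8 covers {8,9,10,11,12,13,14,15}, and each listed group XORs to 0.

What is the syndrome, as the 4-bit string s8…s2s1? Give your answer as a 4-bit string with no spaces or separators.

0110

s1 (pos 1,3,5,7,9,11,13,15): 1⊕0⊕1⊕0⊕1⊕1⊕0⊕0 = 0
s2 (pos 2,3,6,7,10,11,14,15): 0⊕0⊕0⊕0⊕0⊕1⊕0⊕0 = 1
s4 (pos 4,5,6,7,12,13,14,15): 1⊕1⊕0⊕0⊕1⊕0⊕0⊕0 = 1
s8 (pos 8,9,10,11,12,13,14,15): 1⊕1⊕0⊕1⊕1⊕0⊕0⊕0 = 0
Syndrome s8…s1 = 0110 → error at position 6.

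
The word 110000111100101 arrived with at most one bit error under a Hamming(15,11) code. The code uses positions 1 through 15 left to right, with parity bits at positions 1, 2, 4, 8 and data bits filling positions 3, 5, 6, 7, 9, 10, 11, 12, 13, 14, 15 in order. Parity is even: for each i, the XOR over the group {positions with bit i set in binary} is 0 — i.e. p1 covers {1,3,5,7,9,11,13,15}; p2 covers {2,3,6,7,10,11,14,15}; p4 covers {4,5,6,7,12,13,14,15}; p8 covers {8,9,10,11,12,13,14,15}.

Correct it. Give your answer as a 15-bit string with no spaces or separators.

s1 (pos 1,3,5,7,9,11,13,15): 1⊕0⊕0⊕1⊕1⊕0⊕1⊕1 = 1
s2 (pos 2,3,6,7,10,11,14,15): 1⊕0⊕0⊕1⊕1⊕0⊕0⊕1 = 0
s4 (pos 4,5,6,7,12,13,14,15): 0⊕0⊕0⊕1⊕0⊕1⊕0⊕1 = 1
s8 (pos 8,9,10,11,12,13,14,15): 1⊕1⊕1⊕0⊕0⊕1⊕0⊕1 = 1
Syndrome s8…s1 = 1101 → error at position 13.
Flip position 13: 110000111100101 → 110000111100001

110000111100001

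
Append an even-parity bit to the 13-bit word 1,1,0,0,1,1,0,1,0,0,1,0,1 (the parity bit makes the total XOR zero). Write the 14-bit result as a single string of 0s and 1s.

XOR of the 13 data bits: 1⊕1⊕0⊕0⊕1⊕1⊕0⊕1⊕0⊕0⊕1⊕0⊕1 = 1
Parity bit = 1 (so all 14 bits XOR to 0).

11001101001011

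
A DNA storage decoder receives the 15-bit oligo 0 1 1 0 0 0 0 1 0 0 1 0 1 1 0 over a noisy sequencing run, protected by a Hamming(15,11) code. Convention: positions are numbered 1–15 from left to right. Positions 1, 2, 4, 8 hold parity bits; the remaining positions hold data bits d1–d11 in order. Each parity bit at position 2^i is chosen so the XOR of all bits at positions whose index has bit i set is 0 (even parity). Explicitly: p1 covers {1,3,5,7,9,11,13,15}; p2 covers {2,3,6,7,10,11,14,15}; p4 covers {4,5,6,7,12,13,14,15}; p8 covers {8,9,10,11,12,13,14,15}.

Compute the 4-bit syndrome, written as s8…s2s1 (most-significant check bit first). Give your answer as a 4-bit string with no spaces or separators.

0001

s1 (pos 1,3,5,7,9,11,13,15): 0⊕1⊕0⊕0⊕0⊕1⊕1⊕0 = 1
s2 (pos 2,3,6,7,10,11,14,15): 1⊕1⊕0⊕0⊕0⊕1⊕1⊕0 = 0
s4 (pos 4,5,6,7,12,13,14,15): 0⊕0⊕0⊕0⊕0⊕1⊕1⊕0 = 0
s8 (pos 8,9,10,11,12,13,14,15): 1⊕0⊕0⊕1⊕0⊕1⊕1⊕0 = 0
Syndrome s8…s1 = 0001 → error at position 1.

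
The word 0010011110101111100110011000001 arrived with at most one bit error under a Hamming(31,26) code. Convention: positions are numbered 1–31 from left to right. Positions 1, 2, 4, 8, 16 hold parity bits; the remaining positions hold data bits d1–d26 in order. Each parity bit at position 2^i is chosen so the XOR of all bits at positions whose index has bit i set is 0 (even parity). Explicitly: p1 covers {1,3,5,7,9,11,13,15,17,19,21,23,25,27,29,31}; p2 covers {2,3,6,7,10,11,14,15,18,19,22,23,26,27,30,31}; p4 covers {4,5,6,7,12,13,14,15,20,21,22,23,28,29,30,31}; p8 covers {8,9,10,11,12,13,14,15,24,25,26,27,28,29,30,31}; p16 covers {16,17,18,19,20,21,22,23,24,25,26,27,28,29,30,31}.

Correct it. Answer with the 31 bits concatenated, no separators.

0010011110101111100110011100001

s1 (pos 1,3,5,7,9,11,13,15,17,19,21,23,25,27,29,31): 0⊕1⊕0⊕1⊕1⊕1⊕1⊕1⊕1⊕0⊕1⊕0⊕1⊕0⊕0⊕1 = 0
s2 (pos 2,3,6,7,10,11,14,15,18,19,22,23,26,27,30,31): 0⊕1⊕1⊕1⊕0⊕1⊕1⊕1⊕0⊕0⊕0⊕0⊕0⊕0⊕0⊕1 = 1
s4 (pos 4,5,6,7,12,13,14,15,20,21,22,23,28,29,30,31): 0⊕0⊕1⊕1⊕0⊕1⊕1⊕1⊕1⊕1⊕0⊕0⊕0⊕0⊕0⊕1 = 0
s8 (pos 8,9,10,11,12,13,14,15,24,25,26,27,28,29,30,31): 1⊕1⊕0⊕1⊕0⊕1⊕1⊕1⊕1⊕1⊕0⊕0⊕0⊕0⊕0⊕1 = 1
s16 (pos 16,17,18,19,20,21,22,23,24,25,26,27,28,29,30,31): 1⊕1⊕0⊕0⊕1⊕1⊕0⊕0⊕1⊕1⊕0⊕0⊕0⊕0⊕0⊕1 = 1
Syndrome s16…s1 = 11010 → error at position 26.
Flip position 26: 0010011110101111100110011000001 → 0010011110101111100110011100001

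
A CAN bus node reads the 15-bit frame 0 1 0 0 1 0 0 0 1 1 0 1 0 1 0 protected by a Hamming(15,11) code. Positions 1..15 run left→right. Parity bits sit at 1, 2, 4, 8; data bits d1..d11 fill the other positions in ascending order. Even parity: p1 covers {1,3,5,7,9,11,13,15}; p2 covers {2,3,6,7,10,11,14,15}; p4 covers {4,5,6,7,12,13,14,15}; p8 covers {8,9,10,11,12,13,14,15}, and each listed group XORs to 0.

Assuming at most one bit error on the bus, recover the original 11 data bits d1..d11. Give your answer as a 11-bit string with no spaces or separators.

01101101010

s1 (pos 1,3,5,7,9,11,13,15): 0⊕0⊕1⊕0⊕1⊕0⊕0⊕0 = 0
s2 (pos 2,3,6,7,10,11,14,15): 1⊕0⊕0⊕0⊕1⊕0⊕1⊕0 = 1
s4 (pos 4,5,6,7,12,13,14,15): 0⊕1⊕0⊕0⊕1⊕0⊕1⊕0 = 1
s8 (pos 8,9,10,11,12,13,14,15): 0⊕1⊕1⊕0⊕1⊕0⊕1⊕0 = 0
Syndrome s8…s1 = 0110 → error at position 6.
Flip position 6: 010010001101010 → 010011001101010
Read data bits from positions 3,5,6,7,9,10,11,12,13,14,15: 01101101010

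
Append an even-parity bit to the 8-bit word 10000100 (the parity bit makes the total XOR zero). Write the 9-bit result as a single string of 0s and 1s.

XOR of the 8 data bits: 1⊕0⊕0⊕0⊕0⊕1⊕0⊕0 = 0
Parity bit = 0 (so all 9 bits XOR to 0).

100001000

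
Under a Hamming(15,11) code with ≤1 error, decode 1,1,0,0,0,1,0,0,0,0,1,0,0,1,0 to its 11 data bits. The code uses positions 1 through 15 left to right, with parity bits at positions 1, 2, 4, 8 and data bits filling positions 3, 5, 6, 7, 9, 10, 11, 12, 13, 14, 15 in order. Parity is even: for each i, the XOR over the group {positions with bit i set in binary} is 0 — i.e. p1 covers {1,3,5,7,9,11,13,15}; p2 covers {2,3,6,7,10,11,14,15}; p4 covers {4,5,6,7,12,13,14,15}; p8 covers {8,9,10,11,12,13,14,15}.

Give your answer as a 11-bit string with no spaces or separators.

s1 (pos 1,3,5,7,9,11,13,15): 1⊕0⊕0⊕0⊕0⊕1⊕0⊕0 = 0
s2 (pos 2,3,6,7,10,11,14,15): 1⊕0⊕1⊕0⊕0⊕1⊕1⊕0 = 0
s4 (pos 4,5,6,7,12,13,14,15): 0⊕0⊕1⊕0⊕0⊕0⊕1⊕0 = 0
s8 (pos 8,9,10,11,12,13,14,15): 0⊕0⊕0⊕1⊕0⊕0⊕1⊕0 = 0
Syndrome s8…s1 = 0000 → no error.
Read data bits from positions 3,5,6,7,9,10,11,12,13,14,15: 00100010010

00100010010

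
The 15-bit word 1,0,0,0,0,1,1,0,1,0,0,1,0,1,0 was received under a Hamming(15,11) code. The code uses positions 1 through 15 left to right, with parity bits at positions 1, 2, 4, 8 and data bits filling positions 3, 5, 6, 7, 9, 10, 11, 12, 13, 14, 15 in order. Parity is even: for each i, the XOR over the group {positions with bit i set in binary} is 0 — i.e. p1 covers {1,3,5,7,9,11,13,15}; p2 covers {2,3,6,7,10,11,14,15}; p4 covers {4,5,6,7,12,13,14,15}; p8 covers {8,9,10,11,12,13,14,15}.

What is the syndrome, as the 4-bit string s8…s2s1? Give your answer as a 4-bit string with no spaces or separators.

s1 (pos 1,3,5,7,9,11,13,15): 1⊕0⊕0⊕1⊕1⊕0⊕0⊕0 = 1
s2 (pos 2,3,6,7,10,11,14,15): 0⊕0⊕1⊕1⊕0⊕0⊕1⊕0 = 1
s4 (pos 4,5,6,7,12,13,14,15): 0⊕0⊕1⊕1⊕1⊕0⊕1⊕0 = 0
s8 (pos 8,9,10,11,12,13,14,15): 0⊕1⊕0⊕0⊕1⊕0⊕1⊕0 = 1
Syndrome s8…s1 = 1011 → error at position 11.

1011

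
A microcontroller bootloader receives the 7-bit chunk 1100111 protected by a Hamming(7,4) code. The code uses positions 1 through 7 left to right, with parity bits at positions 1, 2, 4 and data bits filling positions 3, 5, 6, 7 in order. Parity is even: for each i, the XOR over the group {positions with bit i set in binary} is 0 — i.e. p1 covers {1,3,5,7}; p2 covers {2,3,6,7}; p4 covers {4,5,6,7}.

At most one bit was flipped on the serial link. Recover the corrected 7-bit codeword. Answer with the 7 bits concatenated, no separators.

1100110

s1 (pos 1,3,5,7): 1⊕0⊕1⊕1 = 1
s2 (pos 2,3,6,7): 1⊕0⊕1⊕1 = 1
s4 (pos 4,5,6,7): 0⊕1⊕1⊕1 = 1
Syndrome s4…s1 = 111 → error at position 7.
Flip position 7: 1100111 → 1100110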